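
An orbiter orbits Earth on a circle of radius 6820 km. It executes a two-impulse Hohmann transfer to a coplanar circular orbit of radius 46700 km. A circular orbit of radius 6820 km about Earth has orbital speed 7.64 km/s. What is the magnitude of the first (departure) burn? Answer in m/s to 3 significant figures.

Δv₁ = 2450 m/s

From the circular-orbit relation v² = μ/r at r = 6820 km: μ = v²r = (7.64)² × 6820 = 3.98081×10^5 km³/s².
The Hohmann ellipse has a_t = (r₁ + r₂)/2 = 26760 km.
Circular speed at r = 6820 km: v_c = √(μ/r) = 7.6400 km/s.
Vis-viva on the transfer ellipse at r = 6820 km gives v_t = √[μ(2/r − 1/a_t)] = 10.093 km/s.
Δv₁ = |v_t − v_c| = |10.093 − 7.6400| = 2.453 km/s.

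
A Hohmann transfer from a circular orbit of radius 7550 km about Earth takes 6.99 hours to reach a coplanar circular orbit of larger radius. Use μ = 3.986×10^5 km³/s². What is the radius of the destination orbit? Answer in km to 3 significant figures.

Transfer time t = 6.99 hours = 25164 s, and t = π√(a_t³/μ).
So a_t = (μ t²/π²)^(1/3) = (3.986×10^5 × (25164)² / π²)^(1/3) = 29462 km.
Since a_t = (r₁ + r₂)/2, r₂ = 2a_t − r₁ = 2×29462 − 7550 = 51374 km.

r₂ = 51400 km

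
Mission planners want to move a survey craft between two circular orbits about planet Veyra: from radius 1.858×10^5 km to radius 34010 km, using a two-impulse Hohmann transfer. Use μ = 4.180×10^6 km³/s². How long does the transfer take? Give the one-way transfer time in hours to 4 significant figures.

t = 15.55 hours

Semi-major axis of the transfer orbit: a_t = (1.858×10^5 + 34010)/2 = 1.09905×10^5 km.
Half the transfer-orbit period gives t = π√(a_t³/μ) = 55990 s.
Converting: 55990 s ÷ 3600 s/hour = 15.55 hours.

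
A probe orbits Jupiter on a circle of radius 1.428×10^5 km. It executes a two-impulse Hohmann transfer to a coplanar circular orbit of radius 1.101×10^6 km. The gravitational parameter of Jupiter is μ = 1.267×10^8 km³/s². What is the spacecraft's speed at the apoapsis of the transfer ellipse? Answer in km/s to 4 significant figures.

v = 5.140 km/s

The Hohmann ellipse has a_t = (r₁ + r₂)/2 = 6.219×10^5 km.
At apoapsis, r = 1.101×10^6 km.
Applying v² = μ(2/r − 1/a_t): v = 5.140 km/s.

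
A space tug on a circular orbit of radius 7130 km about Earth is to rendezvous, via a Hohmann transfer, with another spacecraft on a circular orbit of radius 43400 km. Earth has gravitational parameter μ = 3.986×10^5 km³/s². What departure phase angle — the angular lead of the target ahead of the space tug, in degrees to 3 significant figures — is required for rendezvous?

φ = 100°

Semi-major axis of the transfer orbit: a_t = (7130 + 43400)/2 = 25265 km.
The half-period of the transfer ellipse is t = π√(a_t³/μ) = 19983 s.
The target's mean motion on its circular orbit is ω₂ = √(μ/r₂³) = 6.9829×10^-5 rad/s.
Angle swept by the target during transfer: ω₂·t = 1.3954 rad = 79.95°.
The space tug traverses 180° on the transfer ellipse, so the target must lead by 180° − 79.95° = 100°.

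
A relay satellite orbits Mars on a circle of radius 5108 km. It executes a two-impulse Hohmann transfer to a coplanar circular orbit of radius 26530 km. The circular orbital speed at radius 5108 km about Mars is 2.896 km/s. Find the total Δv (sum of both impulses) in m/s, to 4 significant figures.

From the circular-orbit relation v² = μ/r at r = 5108 km: μ = v²r = (2.896)² × 5108 = 42839.9 km³/s².
Semi-major axis of the transfer orbit: a_t = (5108 + 26530)/2 = 15819 km.
Circular speed at r₁: v₁ = √(μ/r₁) = √(42839.9/5108) = 2.8960 km/s.
On the transfer ellipse at r₁, vis-viva equation gives v_p = √[μ(2/r₁ − 1/a_t)] = 3.7504 km/s.
First burn Δv₁ = |v_p − v₁| = 0.8544 km/s.
Circular speed at r₂: v₂ = √(μ/r₂) = 1.2707 km/s.
Transfer-orbit speed at r₂: v_a = √[μ(2/r₂ − 1/a_t)] = 0.72209 km/s.
Second burn Δv₂ = |v₂ − v_a| = 0.5486 km/s.
Δv = Δv₁ + Δv₂ = 0.8544 + 0.5486 = 1.403 km/s.

Δv = 1403 m/s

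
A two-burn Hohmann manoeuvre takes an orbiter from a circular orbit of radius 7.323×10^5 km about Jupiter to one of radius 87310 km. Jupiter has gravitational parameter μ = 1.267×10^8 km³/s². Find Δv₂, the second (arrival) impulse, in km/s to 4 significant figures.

Δv₂ = 12.83 km/s

Semi-major axis of the transfer orbit: a_t = (7.323×10^5 + 87310)/2 = 4.09805×10^5 km.
On the circular orbit at r = 87310 km, v_c = √(μ/r) = 38.09 km/s.
Vis-viva on the transfer ellipse at r = 87310 km gives v_t = √[μ(2/r − 1/a_t)] = 50.92 km/s.
Δv₂ = |v_t − v_c| = |50.92 − 38.09| = 12.83 km/s.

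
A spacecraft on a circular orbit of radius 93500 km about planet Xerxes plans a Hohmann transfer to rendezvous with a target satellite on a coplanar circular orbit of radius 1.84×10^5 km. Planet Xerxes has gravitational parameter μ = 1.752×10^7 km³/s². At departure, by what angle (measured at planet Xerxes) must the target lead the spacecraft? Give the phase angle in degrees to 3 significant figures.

Transfer-ellipse semi-major axis a_t = (r₁ + r₂)/2 = (93500 + 1.840×10^5)/2 = 1.3875×10^5 km.
Transfer time t = π√(a_t³/μ) = 38790 s.
The target's mean motion on its circular orbit is ω₂ = √(μ/r₂³) = 5.303×10^-5 rad/s.
Angle swept by the target during transfer: ω₂·t = 2.057 rad = 117.9°.
The spacecraft traverses 180° on the transfer ellipse, so the target must lead by 180° − 117.9° = 62.1°.

φ = 62.1°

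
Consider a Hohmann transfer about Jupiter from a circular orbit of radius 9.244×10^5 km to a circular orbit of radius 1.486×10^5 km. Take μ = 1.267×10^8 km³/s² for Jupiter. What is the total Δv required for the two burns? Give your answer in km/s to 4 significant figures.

Δv = 14.67 km/s

Transfer-ellipse semi-major axis a_t = (r₁ + r₂)/2 = (9.244×10^5 + 1.486×10^5)/2 = 5.365×10^5 km.
At r₁ the circular-orbit speed is v₁ = √(μ/r₁) = 11.70734 km/s.
Transfer-orbit speed at r₁ (v² = μ(2/r − 1/a)): v_a = √[μ(2/r₁ − 1/a_t)] = 6.161449 km/s.
First burn Δv₁ = |v_a − v₁| = 5.5459 km/s.
At r₂, v₂ = √(μ/r₂) = 29.200 km/s.
Transfer-orbit speed at r₂: v_p = √[μ(2/r₂ − 1/a_t)] = 38.329 km/s.
Second burn Δv₂ = |v₂ − v_p| = 9.1290 km/s.
Total Δv = Δv₁ + Δv₂ = 14.67 km/s.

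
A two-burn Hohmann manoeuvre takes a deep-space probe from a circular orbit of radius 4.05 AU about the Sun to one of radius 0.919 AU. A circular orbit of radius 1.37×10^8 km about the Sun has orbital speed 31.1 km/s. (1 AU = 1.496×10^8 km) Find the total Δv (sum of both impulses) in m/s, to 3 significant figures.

From the circular-orbit relation v² = μ/r at r = 1.37×10^8 km: μ = v²r = (31.1)² × 1.37×10^8 = 1.32508×10^11 km³/s².
In km: r₁ = 4.05 × 1.496×10^8 = 6.0588×10^8 km; r₂ = 0.919 × 1.496×10^8 = 1.374824×10^8 km.
Transfer-ellipse semi-major axis a_t = (r₁ + r₂)/2 = (6.0588×10^8 + 1.374824×10^8)/2 = 3.716812×10^8 km.
At r₁ the circular-orbit speed is v₁ = √(μ/r₁) = 14.7886 km/s.
On the transfer ellipse at r₁, vis-viva equation gives v_a = √[μ(2/r₁ − 1/a_t)] = 8.99426 km/s.
First burn Δv₁ = |v_a − v₁| = 5.794 km/s.
At r₂, v₂ = √(μ/r₂) = 31.045 km/s.
Transfer-orbit speed at r₂: v_p = √[μ(2/r₂ − 1/a_t)] = 39.637 km/s.
Second burn Δv₂ = |v₂ − v_p| = 8.592 km/s.
Δv = Δv₁ + Δv₂ = 5.794 + 8.592 = 14.39 km/s.

Δv = 14400 m/s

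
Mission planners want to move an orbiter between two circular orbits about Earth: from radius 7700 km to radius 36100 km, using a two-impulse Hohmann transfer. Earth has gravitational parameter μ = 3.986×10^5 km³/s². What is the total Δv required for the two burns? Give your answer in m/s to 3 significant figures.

Δv = 3400 m/s

Transfer-ellipse semi-major axis a_t = (r₁ + r₂)/2 = (7700 + 36100)/2 = 21900 km.
Circular speed at r₁: v₁ = √(μ/r₁) = √(3.986×10^5/7700) = 7.1949 km/s.
On the transfer ellipse at r₁, v² = μ(2/r − 1/a) gives v_p = √[μ(2/r₁ − 1/a_t)] = 9.2375 km/s.
First burn Δv₁ = |v_p − v₁| = 2.0426 km/s.
Circular speed at r₂: v₂ = √(μ/r₂) = 3.3229 km/s.
Transfer-orbit speed at r₂: v_a = √[μ(2/r₂ − 1/a_t)] = 1.9703 km/s.
Second burn Δv₂ = |v₂ − v_a| = 1.3526 km/s.
Δv = Δv₁ + Δv₂ = 2.0426 + 1.3526 = 3.395 km/s.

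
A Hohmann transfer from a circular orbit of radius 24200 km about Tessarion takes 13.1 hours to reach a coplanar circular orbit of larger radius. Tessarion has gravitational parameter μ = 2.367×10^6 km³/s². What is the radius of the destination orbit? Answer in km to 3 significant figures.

r₂ = 1.38×10^5 km

Transfer time t = 13.1 hours = 47160 s, and t = π√(a_t³/μ).
So a_t = (μ t²/π²)^(1/3) = (2.367×10^6 × (47160)² / π²)^(1/3) = 81099 km.
Since a_t = (r₁ + r₂)/2, r₂ = 2a_t − r₁ = 2×81099 − 24200 = 1.37998×10^5 km.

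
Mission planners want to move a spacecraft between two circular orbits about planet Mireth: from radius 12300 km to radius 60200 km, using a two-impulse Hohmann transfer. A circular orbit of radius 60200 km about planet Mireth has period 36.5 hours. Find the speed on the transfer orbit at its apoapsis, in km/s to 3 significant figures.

From Kepler's third law T² = 4π²r³/μ at r = 60200 km, T = 36.5 hours = 36.5 × 3600 s = 1.314×10^5 s: μ = 4π²r³/T² = 4.98837×10^5 km³/s².
The Hohmann ellipse has a_t = (r₁ + r₂)/2 = 36250 km.
The apoapsis of the transfer ellipse is at r = 60200 km.
Applying v² = μ(2/r − 1/a_t): v = 1.677 km/s.

v = 1.68 km/s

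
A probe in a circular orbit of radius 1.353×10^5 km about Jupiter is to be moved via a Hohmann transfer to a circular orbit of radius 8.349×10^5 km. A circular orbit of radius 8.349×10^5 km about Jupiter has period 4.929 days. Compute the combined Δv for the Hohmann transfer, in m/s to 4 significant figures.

Δv = 15360 m/s

From Kepler's third law T² = 4π²r³/μ at r = 8.349×10^5 km, T = 4.929 days = 4.929 × 86400 s = 4.258656×10^5 s: μ = 4π²r³/T² = 1.26683×10^8 km³/s².
Semi-major axis of the transfer orbit: a_t = (1.353×10^5 + 8.349×10^5)/2 = 4.851×10^5 km.
At r₁ the circular-orbit speed is v₁ = √(μ/r₁) = 30.599 km/s.
On the transfer ellipse at r₁, v² = μ(2/r − 1/a) gives v_p = √[μ(2/r₁ − 1/a_t)] = 40.143 km/s.
First burn Δv₁ = |v_p − v₁| = 9.544 km/s.
Circular speed at r₂: v₂ = √(μ/r₂) = 12.318 km/s.
Transfer-orbit speed at r₂: v_a = √[μ(2/r₂ − 1/a_t)] = 6.5054 km/s.
Second burn Δv₂ = |v₂ − v_a| = 5.813 km/s.
Total Δv = Δv₁ + Δv₂ = 15.36 km/s.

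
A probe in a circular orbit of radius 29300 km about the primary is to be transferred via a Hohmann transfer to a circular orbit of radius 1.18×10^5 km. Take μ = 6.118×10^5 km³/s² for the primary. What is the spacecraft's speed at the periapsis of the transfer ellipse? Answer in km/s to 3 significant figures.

Semi-major axis of the transfer orbit: a_t = (29300 + 1.180×10^5)/2 = 73650 km.
At periapsis, r = 29300 km.
Vis-viva: v = √[μ(2/r − 1/a_t)] = √[6.118×10^5 × (2/29300 − 1/73650)] = 5.784 km/s.

v = 5.78 km/s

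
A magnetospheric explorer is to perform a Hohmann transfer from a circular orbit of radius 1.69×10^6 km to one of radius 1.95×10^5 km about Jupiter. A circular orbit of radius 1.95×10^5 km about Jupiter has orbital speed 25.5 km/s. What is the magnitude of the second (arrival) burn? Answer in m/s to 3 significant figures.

From the circular-orbit relation v² = μ/r at r = 1.95×10^5 km: μ = v²r = (25.5)² × 1.95×10^5 = 1.26799×10^8 km³/s².
Semi-major axis of the transfer orbit: a_t = (1.690×10^6 + 1.950×10^5)/2 = 9.425×10^5 km.
On the circular orbit at r = 1.950×10^5 km, v_c = √(μ/r) = 25.500 km/s.
Vis-viva on the transfer ellipse at r = 1.950×10^5 km gives v_t = √[μ(2/r − 1/a_t)] = 34.146 km/s.
Δv₂ = |v_t − v_c| = |34.146 − 25.500| = 8.646 km/s.

Δv₂ = 8650 m/s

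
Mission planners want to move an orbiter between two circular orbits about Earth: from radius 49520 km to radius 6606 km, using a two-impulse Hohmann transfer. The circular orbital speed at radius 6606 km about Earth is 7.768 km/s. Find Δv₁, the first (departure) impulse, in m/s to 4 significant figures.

From the circular-orbit relation v² = μ/r at r = 6606 km: μ = v²r = (7.768)² × 6606 = 3.98618×10^5 km³/s².
Semi-major axis of the transfer orbit: a_t = (49520 + 6606)/2 = 28063 km.
On the circular orbit at r = 49520 km, v_c = √(μ/r) = 2.8372 km/s.
Transfer-orbit speed at the same r (vis-viva, a = a_t): v_t = √[μ(2/r − 1/a_t)] = 1.3765 km/s.
Δv₁ = |v_t − v_c| = |1.3765 − 2.8372| = 1.461 km/s.

Δv₁ = 1461 m/s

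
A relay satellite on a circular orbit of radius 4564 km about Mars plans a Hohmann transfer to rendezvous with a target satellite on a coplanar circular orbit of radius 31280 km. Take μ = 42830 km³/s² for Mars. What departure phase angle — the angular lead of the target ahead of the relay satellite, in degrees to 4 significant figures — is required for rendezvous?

φ = 101.9°

Semi-major axis of the transfer orbit: a_t = (4564 + 31280)/2 = 17922 km.
Transfer time t = π√(a_t³/μ) = 36421.3 s.
The target's mean motion on its circular orbit is ω₂ = √(μ/r₂³) = 3.74088×10^-5 rad/s.
Angle swept by the target during transfer: ω₂·t = 1.36248 rad = 78.06°.
The relay satellite traverses 180° on the transfer ellipse, so the target must lead by 180° − 78.06° = 101.9°.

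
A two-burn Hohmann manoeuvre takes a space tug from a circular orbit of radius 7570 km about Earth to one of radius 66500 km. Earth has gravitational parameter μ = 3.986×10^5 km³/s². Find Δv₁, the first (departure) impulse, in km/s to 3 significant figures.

Semi-major axis of the transfer orbit: a_t = (7570 + 66500)/2 = 37035 km.
On the circular orbit at r = 7570 km, v_c = √(μ/r) = 7.2564 km/s.
Vis-viva on the transfer ellipse at r = 7570 km gives v_t = √[μ(2/r − 1/a_t)] = 9.7236 km/s.
Δv₁ = |v_t − v_c| = |9.7236 − 7.2564| = 2.467 km/s.

Δv₁ = 2.47 km/s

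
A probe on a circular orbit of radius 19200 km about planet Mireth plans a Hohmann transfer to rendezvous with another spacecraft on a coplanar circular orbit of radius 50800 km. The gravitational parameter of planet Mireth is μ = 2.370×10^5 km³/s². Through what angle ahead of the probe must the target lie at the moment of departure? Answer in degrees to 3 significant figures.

φ = 77.1°

The Hohmann ellipse has a_t = (r₁ + r₂)/2 = 35000 km.
Transfer time t = π√(a_t³/μ) = 42255 s.
The target's mean motion on its circular orbit is ω₂ = √(μ/r₂³) = 4.2519×10^-5 rad/s.
Angle swept by the target during transfer: ω₂·t = 1.7966 rad = 102.9°.
Arrival is 180° from departure on the ellipse, so φ = 180° − 102.9° = 77.1°.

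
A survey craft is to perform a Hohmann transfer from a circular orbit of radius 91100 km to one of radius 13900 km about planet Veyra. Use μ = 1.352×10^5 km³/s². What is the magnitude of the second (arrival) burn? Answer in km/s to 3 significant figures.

Δv₂ = 0.990 km/s

Semi-major axis of the transfer orbit: a_t = (91100 + 13900)/2 = 52500 km.
Circular speed at r = 13900 km: v_c = √(μ/r) = 3.1188 km/s.
Vis-viva on the transfer ellipse at r = 13900 km gives v_t = √[μ(2/r − 1/a_t)] = 4.1083 km/s.
Δv₂ = |v_t − v_c| = |4.1083 − 3.1188| = 0.9895 km/s.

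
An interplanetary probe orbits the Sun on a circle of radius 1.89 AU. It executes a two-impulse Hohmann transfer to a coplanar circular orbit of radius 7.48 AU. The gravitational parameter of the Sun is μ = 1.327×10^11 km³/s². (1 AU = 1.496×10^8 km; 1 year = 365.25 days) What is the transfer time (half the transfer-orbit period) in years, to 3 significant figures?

In km: r₁ = 1.89 × 1.496×10^8 = 2.82744×10^8 km; r₂ = 7.48 × 1.496×10^8 = 1.119008×10^9 km.
The Hohmann ellipse has a_t = (r₁ + r₂)/2 = 7.00876×10^8 km.
Half the transfer-orbit period gives t = π√(a_t³/μ) = 1.600×10^8 s.
Converting: 1.600×10^8 s ÷ 3.15576×10^7 s/year (365.25 × 86400) = 5.07 years.

t = 5.07 years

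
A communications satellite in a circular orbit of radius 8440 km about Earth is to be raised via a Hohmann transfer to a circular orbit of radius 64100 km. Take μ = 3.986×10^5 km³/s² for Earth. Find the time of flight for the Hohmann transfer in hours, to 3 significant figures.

t = 9.55 hours

The Hohmann ellipse has a_t = (r₁ + r₂)/2 = 36270 km.
Transfer time t = π√(a_t³/μ) = π√((36270)³ / 3.986×10^5) = 34370 s.
Converting: 34370 s ÷ 3600 s/hour = 9.55 hours.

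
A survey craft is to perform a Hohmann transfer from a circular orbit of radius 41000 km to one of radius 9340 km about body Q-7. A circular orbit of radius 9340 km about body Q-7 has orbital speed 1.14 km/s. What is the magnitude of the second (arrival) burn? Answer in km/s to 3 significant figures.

Δv₂ = 0.315 km/s

From the circular-orbit relation v² = μ/r at r = 9340 km: μ = v²r = (1.14)² × 9340 = 12138.3 km³/s².
Semi-major axis of the transfer orbit: a_t = (41000 + 9340)/2 = 25170 km.
On the circular orbit at r = 9340 km, v_c = √(μ/r) = 1.140 km/s.
Vis-viva on the transfer ellipse at r = 9340 km gives v_t = √[μ(2/r − 1/a_t)] = 1.455 km/s.
Δv₂ = |v_t − v_c| = |1.455 − 1.140| = 0.3150 km/s.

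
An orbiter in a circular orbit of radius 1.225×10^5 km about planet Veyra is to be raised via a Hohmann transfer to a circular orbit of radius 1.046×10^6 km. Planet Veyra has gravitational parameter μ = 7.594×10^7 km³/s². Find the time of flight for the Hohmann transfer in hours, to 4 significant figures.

t = 44.72 hours

The Hohmann ellipse has a_t = (r₁ + r₂)/2 = 5.8425×10^5 km.
By Kepler's third law the transfer-orbit period is T = 2π√(a_t³/μ), so t = T/2 = 1.610×10^5 s.
Converting: 1.610×10^5 s ÷ 3600 s/hour = 44.72 hours.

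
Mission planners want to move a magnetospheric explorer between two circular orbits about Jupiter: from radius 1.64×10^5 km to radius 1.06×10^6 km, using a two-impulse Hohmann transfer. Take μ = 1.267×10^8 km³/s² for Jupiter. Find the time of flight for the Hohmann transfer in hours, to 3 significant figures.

Transfer-ellipse semi-major axis a_t = (r₁ + r₂)/2 = (1.640×10^5 + 1.060×10^6)/2 = 6.120×10^5 km.
Half the transfer-orbit period gives t = π√(a_t³/μ) = 1.336×10^5 s.
Converting: 1.336×10^5 s ÷ 3600 s/hour = 37.1 hours.

t = 37.1 hours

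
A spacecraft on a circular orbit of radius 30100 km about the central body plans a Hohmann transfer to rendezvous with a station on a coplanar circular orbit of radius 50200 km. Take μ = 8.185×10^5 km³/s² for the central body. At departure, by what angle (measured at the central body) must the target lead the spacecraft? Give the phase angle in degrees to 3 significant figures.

φ = 51.3°

The Hohmann ellipse has a_t = (r₁ + r₂)/2 = 40150 km.
The half-period of the transfer ellipse is t = π√(a_t³/μ) = 27940 s.
The target's mean motion on its circular orbit is ω₂ = √(μ/r₂³) = 8.044×10^-5 rad/s.
Angle swept by the target during transfer: ω₂·t = 2.247 rad = 128.7°.
Arrival is 180° from departure on the ellipse, so φ = 180° − 128.7° = 51.3°.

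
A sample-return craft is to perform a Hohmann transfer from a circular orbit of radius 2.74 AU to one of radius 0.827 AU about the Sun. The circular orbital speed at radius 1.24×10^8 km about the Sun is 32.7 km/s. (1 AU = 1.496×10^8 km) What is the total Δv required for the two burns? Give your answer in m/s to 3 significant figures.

Δv = 13600 m/s

From the circular-orbit relation v² = μ/r at r = 1.24×10^8 km: μ = v²r = (32.7)² × 1.24×10^8 = 1.32592×10^11 km³/s².
In km: r₁ = 2.74 × 1.496×10^8 = 4.09904×10^8 km; r₂ = 0.827 × 1.496×10^8 = 1.237192×10^8 km.
Transfer-ellipse semi-major axis a_t = (r₁ + r₂)/2 = (4.09904×10^8 + 1.237192×10^8)/2 = 2.668116×10^8 km.
Circular speed at r₁: v₁ = √(μ/r₁) = √(1.32592×10^11/4.09904×10^8) = 17.985 km/s.
Transfer-orbit speed at r₁ (v² = μ(2/r − 1/a)): v_a = √[μ(2/r₁ − 1/a_t)] = 12.247 km/s.
First burn Δv₁ = |v_a − v₁| = 5.738 km/s.
At r₂, v₂ = √(μ/r₂) = 32.74 km/s.
Transfer-orbit speed at r₂: v_p = √[μ(2/r₂ − 1/a_t)] = 40.58 km/s.
Second burn Δv₂ = |v₂ − v_p| = 7.840 km/s.
Total Δv = Δv₁ + Δv₂ = 13.58 km/s.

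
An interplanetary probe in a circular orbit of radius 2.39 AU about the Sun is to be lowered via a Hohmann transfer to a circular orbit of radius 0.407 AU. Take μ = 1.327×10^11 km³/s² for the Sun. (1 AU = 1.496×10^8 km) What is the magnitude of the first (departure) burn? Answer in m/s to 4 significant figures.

In km: r₁ = 2.39 × 1.496×10^8 = 3.57544×10^8 km; r₂ = 0.407 × 1.496×10^8 = 6.08872×10^7 km.
Semi-major axis of the transfer orbit: a_t = (3.57544×10^8 + 6.08872×10^7)/2 = 2.092156×10^8 km.
On the circular orbit at r = 3.57544×10^8 km, v_c = √(μ/r) = 19.265 km/s.
Vis-viva on the transfer ellipse at r = 3.57544×10^8 km gives v_t = √[μ(2/r − 1/a_t)] = 10.393 km/s.
Δv₁ = |v_t − v_c| = |10.393 − 19.265| = 8.872 km/s.

Δv₁ = 8872 m/s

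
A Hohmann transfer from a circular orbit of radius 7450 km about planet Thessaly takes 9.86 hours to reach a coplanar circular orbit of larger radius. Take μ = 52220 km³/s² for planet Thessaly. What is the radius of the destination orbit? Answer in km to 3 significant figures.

r₂ = 30200 km

Transfer time t = 9.86 hours = 35496 s, and t = π√(a_t³/μ).
So a_t = (μ t²/π²)^(1/3) = (52220 × (35496)² / π²)^(1/3) = 18821 km.
Since a_t = (r₁ + r₂)/2, r₂ = 2a_t − r₁ = 2×18821 − 7450 = 30192 km.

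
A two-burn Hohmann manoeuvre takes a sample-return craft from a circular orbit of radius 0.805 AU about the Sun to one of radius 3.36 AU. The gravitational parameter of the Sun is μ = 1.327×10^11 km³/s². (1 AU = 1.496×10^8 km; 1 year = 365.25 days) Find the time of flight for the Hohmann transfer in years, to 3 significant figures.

t = 1.50 years

In km: r₁ = 0.805 × 1.496×10^8 = 1.20428×10^8 km; r₂ = 3.36 × 1.496×10^8 = 5.02656×10^8 km.
Semi-major axis of the transfer orbit: a_t = (1.20428×10^8 + 5.02656×10^8)/2 = 3.11542×10^8 km.
Transfer time t = π√(a_t³/μ) = π√((3.11542×10^8)³ / 1.327×10^11) = 4.742×10^7 s.
Converting: 4.742×10^7 s ÷ 3.15576×10^7 s/year (365.25 × 86400) = 1.50 years.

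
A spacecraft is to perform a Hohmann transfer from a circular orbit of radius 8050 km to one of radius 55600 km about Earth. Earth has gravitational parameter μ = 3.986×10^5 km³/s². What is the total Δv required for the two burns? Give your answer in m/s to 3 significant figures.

The Hohmann ellipse has a_t = (r₁ + r₂)/2 = 31825 km.
At r₁ the circular-orbit speed is v₁ = √(μ/r₁) = 7.037 km/s.
Transfer-orbit speed at r₁ (v² = μ(2/r − 1/a)): v_p = √[μ(2/r₁ − 1/a_t)] = 9.301 km/s.
First burn Δv₁ = |v_p − v₁| = 2.264 km/s.
Circular speed at r₂: v₂ = √(μ/r₂) = 2.678 km/s.
Transfer-orbit speed at r₂: v_a = √[μ(2/r₂ − 1/a_t)] = 1.347 km/s.
Second burn Δv₂ = |v₂ − v_a| = 1.331 km/s.
Total Δv = Δv₁ + Δv₂ = 3.595 km/s.

Δv = 3600 m/s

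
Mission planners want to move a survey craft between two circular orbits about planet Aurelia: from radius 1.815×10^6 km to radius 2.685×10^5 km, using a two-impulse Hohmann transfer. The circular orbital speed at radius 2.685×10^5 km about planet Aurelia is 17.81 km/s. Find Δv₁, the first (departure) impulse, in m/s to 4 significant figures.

Δv₁ = 3372 m/s

From the circular-orbit relation v² = μ/r at r = 2.685×10^5 km: μ = v²r = (17.81)² × 2.685×10^5 = 8.51672×10^7 km³/s².
The Hohmann ellipse has a_t = (r₁ + r₂)/2 = 1.04175×10^6 km.
On the circular orbit at r = 1.815×10^6 km, v_c = √(μ/r) = 6.850 km/s.
Vis-viva on the transfer ellipse at r = 1.815×10^6 km gives v_t = √[μ(2/r − 1/a_t)] = 3.478 km/s.
Δv₁ = |v_t − v_c| = |3.478 − 6.850| = 3.372 km/s.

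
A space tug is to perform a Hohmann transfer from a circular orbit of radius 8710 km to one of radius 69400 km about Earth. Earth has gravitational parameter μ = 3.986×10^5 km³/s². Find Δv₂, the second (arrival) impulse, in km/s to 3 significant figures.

Semi-major axis of the transfer orbit: a_t = (8710 + 69400)/2 = 39055 km.
On the circular orbit at r = 69400 km, v_c = √(μ/r) = 2.397 km/s.
Vis-viva on the transfer ellipse at r = 69400 km gives v_t = √[μ(2/r − 1/a_t)] = 1.132 km/s.
Δv₂ = |v_t − v_c| = |1.132 − 2.397| = 1.265 km/s.

Δv₂ = 1.26 km/s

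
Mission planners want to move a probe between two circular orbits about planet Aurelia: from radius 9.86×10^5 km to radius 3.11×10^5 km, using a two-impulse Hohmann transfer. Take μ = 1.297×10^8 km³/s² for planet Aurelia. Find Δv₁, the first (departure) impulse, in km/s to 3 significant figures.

Δv₁ = 3.53 km/s

Semi-major axis of the transfer orbit: a_t = (9.860×10^5 + 3.110×10^5)/2 = 6.485×10^5 km.
Circular speed at r = 9.860×10^5 km: v_c = √(μ/r) = 11.4692 km/s.
Transfer-orbit speed at the same r (vis-viva, a = a_t): v_t = √[μ(2/r − 1/a_t)] = 7.94249 km/s.
Δv₁ = |v_t − v_c| = |7.94249 − 11.4692| = 3.527 km/s.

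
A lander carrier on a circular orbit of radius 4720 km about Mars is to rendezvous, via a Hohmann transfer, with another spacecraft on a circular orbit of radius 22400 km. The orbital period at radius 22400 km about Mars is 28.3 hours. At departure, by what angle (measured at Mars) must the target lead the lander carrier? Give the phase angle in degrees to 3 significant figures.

φ = 95.2°

From Kepler's third law T² = 4π²r³/μ at r = 22400 km, T = 28.3 hours = 28.3 × 3600 s = 1.0188×10^5 s: μ = 4π²r³/T² = 42749.0 km³/s².
Transfer-ellipse semi-major axis a_t = (r₁ + r₂)/2 = (4720 + 22400)/2 = 13560 km.
Transfer time t = π√(a_t³/μ) = 23993 s.
Target angular speed ω₂ = √(μ/r₂³) = 6.1672×10^-5 rad/s.
Angle swept by the target during transfer: ω₂·t = 1.4797 rad = 84.78°.
Arrival is 180° from departure on the ellipse, so φ = 180° − 84.78° = 95.2°.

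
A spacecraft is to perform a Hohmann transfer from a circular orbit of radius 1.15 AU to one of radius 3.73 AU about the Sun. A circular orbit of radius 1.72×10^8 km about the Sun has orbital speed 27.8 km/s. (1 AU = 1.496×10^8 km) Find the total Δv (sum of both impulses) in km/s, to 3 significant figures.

Δv = 11.4 km/s

From the circular-orbit relation v² = μ/r at r = 1.72×10^8 km: μ = v²r = (27.8)² × 1.72×10^8 = 1.32928×10^11 km³/s².
In km: r₁ = 1.15 × 1.496×10^8 = 1.7204×10^8 km; r₂ = 3.73 × 1.496×10^8 = 5.58008×10^8 km.
Transfer-ellipse semi-major axis a_t = (r₁ + r₂)/2 = (1.7204×10^8 + 5.58008×10^8)/2 = 3.65024×10^8 km.
At r₁ the circular-orbit speed is v₁ = √(μ/r₁) = 27.797 km/s.
On the transfer ellipse at r₁, vis-viva equation gives v_p = √[μ(2/r₁ − 1/a_t)] = 34.368 km/s.
First burn Δv₁ = |v_p − v₁| = 6.571 km/s.
Circular speed at r₂: v₂ = √(μ/r₂) = 15.434 km/s.
Transfer-orbit speed at r₂: v_a = √[μ(2/r₂ − 1/a_t)] = 10.596 km/s.
Second burn Δv₂ = |v₂ − v_a| = 4.838 km/s.
Total Δv = Δv₁ + Δv₂ = 11.41 km/s.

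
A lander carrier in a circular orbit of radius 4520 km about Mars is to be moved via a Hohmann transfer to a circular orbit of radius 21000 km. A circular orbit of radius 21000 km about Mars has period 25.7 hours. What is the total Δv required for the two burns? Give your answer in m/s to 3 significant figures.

From Kepler's third law T² = 4π²r³/μ at r = 21000 km, T = 25.7 hours = 25.7 × 3600 s = 92520 s: μ = 4π²r³/T² = 42711.7 km³/s².
Semi-major axis of the transfer orbit: a_t = (4520 + 21000)/2 = 12760 km.
At r₁ the circular-orbit speed is v₁ = √(μ/r₁) = 3.0740 km/s.
Transfer-orbit speed at r₁ (vis-viva equation): v_p = √[μ(2/r₁ − 1/a_t)] = 3.9436 km/s.
First burn Δv₁ = |v_p − v₁| = 0.8696 km/s.
At r₂, v₂ = √(μ/r₂) = 1.4261 km/s.
Transfer-orbit speed at r₂: v_a = √[μ(2/r₂ − 1/a_t)] = 0.84880 km/s.
Second burn Δv₂ = |v₂ − v_a| = 0.5773 km/s.
Δv = Δv₁ + Δv₂ = 0.8696 + 0.5773 = 1.447 km/s.

Δv = 1450 m/s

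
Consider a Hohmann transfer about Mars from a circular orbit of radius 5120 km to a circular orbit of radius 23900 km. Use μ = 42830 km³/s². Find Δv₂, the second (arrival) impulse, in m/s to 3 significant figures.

The Hohmann ellipse has a_t = (r₁ + r₂)/2 = 14510 km.
On the circular orbit at r = 23900 km, v_c = √(μ/r) = 1.3387 km/s.
Vis-viva on the transfer ellipse at r = 23900 km gives v_t = √[μ(2/r − 1/a_t)] = 0.79520 km/s.
Δv₂ = |v_t − v_c| = |0.79520 − 1.3387| = 0.5435 km/s.

Δv₂ = 543 m/s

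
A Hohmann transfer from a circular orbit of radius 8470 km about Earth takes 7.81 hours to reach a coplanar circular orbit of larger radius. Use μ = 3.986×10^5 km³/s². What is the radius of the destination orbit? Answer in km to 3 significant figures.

r₂ = 55000 km

Transfer time t = 7.81 hours = 28116 s, and t = π√(a_t³/μ).
So a_t = (μ t²/π²)^(1/3) = (3.986×10^5 × (28116)² / π²)^(1/3) = 31724 km.
Since a_t = (r₁ + r₂)/2, r₂ = 2a_t − r₁ = 2×31724 − 8470 = 54978 km.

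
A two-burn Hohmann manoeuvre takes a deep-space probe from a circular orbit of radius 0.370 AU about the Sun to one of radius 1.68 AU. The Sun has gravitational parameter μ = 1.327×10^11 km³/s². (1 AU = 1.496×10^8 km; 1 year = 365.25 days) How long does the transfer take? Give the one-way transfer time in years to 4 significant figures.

t = 0.5189 years

In km: r₁ = 0.370 × 1.496×10^8 = 5.5352×10^7 km; r₂ = 1.68 × 1.496×10^8 = 2.51328×10^8 km.
The Hohmann ellipse has a_t = (r₁ + r₂)/2 = 1.5334×10^8 km.
Half the transfer-orbit period gives t = π√(a_t³/μ) = 1.6376×10^7 s.
Converting: 1.6376×10^7 s ÷ 3.15576×10^7 s/year (365.25 × 86400) = 0.5189 years.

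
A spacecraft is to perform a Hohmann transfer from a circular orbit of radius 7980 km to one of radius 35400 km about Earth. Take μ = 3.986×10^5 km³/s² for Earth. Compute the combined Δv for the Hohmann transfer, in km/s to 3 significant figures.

Δv = 3.28 km/s

The Hohmann ellipse has a_t = (r₁ + r₂)/2 = 21690 km.
At r₁ the circular-orbit speed is v₁ = √(μ/r₁) = 7.0675 km/s.
Transfer-orbit speed at r₁ (vis-viva): v_p = √[μ(2/r₁ − 1/a_t)] = 9.0290 km/s.
First burn Δv₁ = |v_p − v₁| = 1.9615 km/s.
Circular speed at r₂: v₂ = √(μ/r₂) = 3.35558 km/s.
Transfer-orbit speed at r₂: v_a = √[μ(2/r₂ − 1/a_t)] = 2.03535 km/s.
Second burn Δv₂ = |v₂ − v_a| = 1.3202 km/s.
Δv = Δv₁ + Δv₂ = 1.9615 + 1.3202 = 3.282 km/s.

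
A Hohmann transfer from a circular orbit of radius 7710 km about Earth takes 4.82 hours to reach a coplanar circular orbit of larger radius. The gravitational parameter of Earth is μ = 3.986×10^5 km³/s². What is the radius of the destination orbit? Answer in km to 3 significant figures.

r₂ = 38300 km

Transfer time t = 4.82 hours = 17352 s, and t = π√(a_t³/μ).
So a_t = (μ t²/π²)^(1/3) = (3.986×10^5 × (17352)² / π²)^(1/3) = 22996 km.
Since a_t = (r₁ + r₂)/2, r₂ = 2a_t − r₁ = 2×22996 − 7710 = 38282 km.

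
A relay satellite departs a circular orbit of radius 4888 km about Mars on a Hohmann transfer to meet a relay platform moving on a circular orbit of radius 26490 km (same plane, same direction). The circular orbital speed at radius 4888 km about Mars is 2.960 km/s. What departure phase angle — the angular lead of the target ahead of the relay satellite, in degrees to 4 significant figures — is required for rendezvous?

From the circular-orbit relation v² = μ/r at r = 4888 km: μ = v²r = (2.960)² × 4888 = 42826.7 km³/s².
The Hohmann ellipse has a_t = (r₁ + r₂)/2 = 15689 km.
Transfer time t = π√(a_t³/μ) = 29832 s.
The target's mean motion on its circular orbit is ω₂ = √(μ/r₂³) = 4.7999×10^-5 rad/s.
Angle swept by the target during transfer: ω₂·t = 1.4319 rad = 82.04°.
The relay satellite traverses 180° on the transfer ellipse, so the target must lead by 180° − 82.04° = 97.96°.

φ = 97.96°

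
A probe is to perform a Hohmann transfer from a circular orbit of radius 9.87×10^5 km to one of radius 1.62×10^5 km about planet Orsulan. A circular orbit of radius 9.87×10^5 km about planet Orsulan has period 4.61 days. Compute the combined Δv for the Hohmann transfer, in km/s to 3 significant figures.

From Kepler's third law T² = 4π²r³/μ at r = 9.87×10^5 km, T = 4.61 days = 4.61 × 86400 s = 3.98304×10^5 s: μ = 4π²r³/T² = 2.39266×10^8 km³/s².
Semi-major axis of the transfer orbit: a_t = (9.870×10^5 + 1.620×10^5)/2 = 5.745×10^5 km.
At r₁ the circular-orbit speed is v₁ = √(μ/r₁) = 15.57 km/s.
On the transfer ellipse at r₁, v² = μ(2/r − 1/a) gives v_a = √[μ(2/r₁ − 1/a_t)] = 8.268 km/s.
First burn Δv₁ = |v_a − v₁| = 7.302 km/s.
Circular speed at r₂: v₂ = √(μ/r₂) = 38.43 km/s.
Transfer-orbit speed at r₂: v_p = √[μ(2/r₂ − 1/a_t)] = 50.37 km/s.
Second burn Δv₂ = |v₂ − v_p| = 11.94 km/s.
Δv = Δv₁ + Δv₂ = 7.302 + 11.94 = 19.24 km/s.

Δv = 19.2 km/s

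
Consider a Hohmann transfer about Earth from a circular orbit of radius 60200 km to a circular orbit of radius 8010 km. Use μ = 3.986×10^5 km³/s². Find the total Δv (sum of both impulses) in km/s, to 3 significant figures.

Transfer-ellipse semi-major axis a_t = (r₁ + r₂)/2 = (60200 + 8010)/2 = 34105 km.
Circular speed at r₁: v₁ = √(μ/r₁) = √(3.986×10^5/60200) = 2.573 km/s.
Transfer-orbit speed at r₁ (vis-viva): v_a = √[μ(2/r₁ − 1/a_t)] = 1.247 km/s.
First burn Δv₁ = |v_a − v₁| = 1.326 km/s.
Circular speed at r₂: v₂ = √(μ/r₂) = 7.054 km/s.
Transfer-orbit speed at r₂: v_p = √[μ(2/r₂ − 1/a_t)] = 9.372 km/s.
Second burn Δv₂ = |v₂ − v_p| = 2.318 km/s.
Total Δv = Δv₁ + Δv₂ = 3.644 km/s.

Δv = 3.64 km/s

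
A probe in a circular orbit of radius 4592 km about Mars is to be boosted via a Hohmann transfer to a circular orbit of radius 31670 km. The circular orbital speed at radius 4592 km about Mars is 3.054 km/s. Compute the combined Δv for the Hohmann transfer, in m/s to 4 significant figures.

From the circular-orbit relation v² = μ/r at r = 4592 km: μ = v²r = (3.054)² × 4592 = 42829.2 km³/s².
Transfer-ellipse semi-major axis a_t = (r₁ + r₂)/2 = (4592 + 31670)/2 = 18131 km.
Circular speed at r₁: v₁ = √(μ/r₁) = √(42829.2/4592) = 3.0540 km/s.
On the transfer ellipse at r₁, vis-viva equation gives v_p = √[μ(2/r₁ − 1/a_t)] = 4.0363 km/s.
First burn Δv₁ = |v_p − v₁| = 0.9823 km/s.
At r₂, v₂ = √(μ/r₂) = 1.1629 km/s.
Transfer-orbit speed at r₂: v_a = √[μ(2/r₂ − 1/a_t)] = 0.58524 km/s.
Second burn Δv₂ = |v₂ − v_a| = 0.5777 km/s.
Δv = Δv₁ + Δv₂ = 0.9823 + 0.5777 = 1.560 km/s.

Δv = 1560 m/s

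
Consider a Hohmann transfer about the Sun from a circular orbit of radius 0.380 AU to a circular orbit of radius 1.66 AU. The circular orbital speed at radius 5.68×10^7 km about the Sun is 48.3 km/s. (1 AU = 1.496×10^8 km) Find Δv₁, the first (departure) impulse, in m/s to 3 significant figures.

Δv₁ = 13300 m/s

From the circular-orbit relation v² = μ/r at r = 5.68×10^7 km: μ = v²r = (48.3)² × 5.68×10^7 = 1.32508×10^11 km³/s².
In km: r₁ = 0.380 × 1.496×10^8 = 5.6848×10^7 km; r₂ = 1.66 × 1.496×10^8 = 2.48336×10^8 km.
The Hohmann ellipse has a_t = (r₁ + r₂)/2 = 1.52592×10^8 km.
On the circular orbit at r = 5.6848×10^7 km, v_c = √(μ/r) = 48.28 km/s.
Vis-viva on the transfer ellipse at r = 5.6848×10^7 km gives v_t = √[μ(2/r − 1/a_t)] = 61.59 km/s.
Δv₁ = |v_t − v_c| = |61.59 − 48.28| = 13.31 km/s.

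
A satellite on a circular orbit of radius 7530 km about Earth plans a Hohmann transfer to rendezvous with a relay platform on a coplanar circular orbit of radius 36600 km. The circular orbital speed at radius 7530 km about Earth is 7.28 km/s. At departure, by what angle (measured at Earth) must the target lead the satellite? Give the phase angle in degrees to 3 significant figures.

φ = 95.7°

From the circular-orbit relation v² = μ/r at r = 7530 km: μ = v²r = (7.28)² × 7530 = 3.99078×10^5 km³/s².
Semi-major axis of the transfer orbit: a_t = (7530 + 36600)/2 = 22065 km.
Transfer time t = π√(a_t³/μ) = 16300 s.
The target's mean motion on its circular orbit is ω₂ = √(μ/r₂³) = 9.022×10^-5 rad/s.
Angle swept by the target during transfer: ω₂·t = 1.4706 rad = 84.26°.
The satellite traverses 180° on the transfer ellipse, so the target must lead by 180° − 84.26° = 95.7°.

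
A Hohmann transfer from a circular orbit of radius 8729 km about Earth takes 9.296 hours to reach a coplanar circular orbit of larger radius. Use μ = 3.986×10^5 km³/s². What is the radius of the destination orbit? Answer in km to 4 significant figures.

Transfer time t = 9.296 hours = 33465.6 s, and t = π√(a_t³/μ).
So a_t = (μ t²/π²)^(1/3) = (3.986×10^5 × (33465.6)² / π²)^(1/3) = 35630 km.
Since a_t = (r₁ + r₂)/2, r₂ = 2a_t − r₁ = 2×35630 − 8729 = 62531 km.

r₂ = 62530 km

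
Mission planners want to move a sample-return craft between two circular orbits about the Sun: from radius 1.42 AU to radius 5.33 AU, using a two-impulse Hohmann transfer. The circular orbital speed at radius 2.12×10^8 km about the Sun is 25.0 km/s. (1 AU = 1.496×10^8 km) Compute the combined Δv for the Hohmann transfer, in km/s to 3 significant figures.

From the circular-orbit relation v² = μ/r at r = 2.12×10^8 km: μ = v²r = (25.0)² × 2.12×10^8 = 1.32500×10^11 km³/s².
In km: r₁ = 1.42 × 1.496×10^8 = 2.12432×10^8 km; r₂ = 5.33 × 1.496×10^8 = 7.97368×10^8 km.
The Hohmann ellipse has a_t = (r₁ + r₂)/2 = 5.049×10^8 km.
Circular speed at r₁: v₁ = √(μ/r₁) = √(1.32500×10^11/2.12432×10^8) = 24.9746 km/s.
Transfer-orbit speed at r₁ (v² = μ(2/r − 1/a)): v_p = √[μ(2/r₁ − 1/a_t)] = 31.3852 km/s.
First burn Δv₁ = |v_p − v₁| = 6.411 km/s.
Circular speed at r₂: v₂ = √(μ/r₂) = 12.8908 km/s.
Transfer-orbit speed at r₂: v_a = √[μ(2/r₂ − 1/a_t)] = 8.36153 km/s.
Second burn Δv₂ = |v₂ − v_a| = 4.529 km/s.
Δv = Δv₁ + Δv₂ = 6.411 + 4.529 = 10.94 km/s.

Δv = 10.9 km/s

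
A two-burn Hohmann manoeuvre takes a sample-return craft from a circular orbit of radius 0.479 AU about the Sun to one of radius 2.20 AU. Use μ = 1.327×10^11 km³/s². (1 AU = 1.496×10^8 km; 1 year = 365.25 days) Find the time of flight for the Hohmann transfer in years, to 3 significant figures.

In km: r₁ = 0.479 × 1.496×10^8 = 7.16584×10^7 km; r₂ = 2.20 × 1.496×10^8 = 3.2912×10^8 km.
Semi-major axis of the transfer orbit: a_t = (7.16584×10^7 + 3.2912×10^8)/2 = 2.003892×10^8 km.
Transfer time t = π√(a_t³/μ) = π√((2.003892×10^8)³ / 1.327×10^11) = 2.446×10^7 s.
Converting: 2.446×10^7 s ÷ 3.15576×10^7 s/year (365.25 × 86400) = 0.775 years.

t = 0.775 years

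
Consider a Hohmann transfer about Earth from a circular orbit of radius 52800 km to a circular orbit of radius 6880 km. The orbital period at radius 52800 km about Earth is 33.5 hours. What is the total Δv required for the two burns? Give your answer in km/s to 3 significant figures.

Δv = 3.95 km/s

From Kepler's third law T² = 4π²r³/μ at r = 52800 km, T = 33.5 hours = 33.5 × 3600 s = 1.206×10^5 s: μ = 4π²r³/T² = 3.99546×10^5 km³/s².
Transfer-ellipse semi-major axis a_t = (r₁ + r₂)/2 = (52800 + 6880)/2 = 29840 km.
Circular speed at r₁: v₁ = √(μ/r₁) = √(3.99546×10^5/52800) = 2.751 km/s.
On the transfer ellipse at r₁, vis-viva equation gives v_a = √[μ(2/r₁ − 1/a_t)] = 1.321 km/s.
First burn Δv₁ = |v_a − v₁| = 1.430 km/s.
Circular speed at r₂: v₂ = √(μ/r₂) = 7.6206 km/s.
Transfer-orbit speed at r₂: v_p = √[μ(2/r₂ − 1/a_t)] = 10.137 km/s.
Second burn Δv₂ = |v₂ − v_p| = 2.516 km/s.
Total Δv = Δv₁ + Δv₂ = 3.946 km/s.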